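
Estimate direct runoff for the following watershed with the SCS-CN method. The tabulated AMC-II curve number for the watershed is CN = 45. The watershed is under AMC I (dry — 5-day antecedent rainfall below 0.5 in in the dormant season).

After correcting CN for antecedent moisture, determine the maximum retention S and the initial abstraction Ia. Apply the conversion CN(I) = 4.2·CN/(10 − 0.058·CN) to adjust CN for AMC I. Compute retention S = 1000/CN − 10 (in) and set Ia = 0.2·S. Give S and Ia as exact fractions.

Adjust CN=45 to AMC I: 4.2·45/(10 − 0.058·45) → 189 ÷ (739/100) = 18900/739 ≈ 25.575
Max retention: S = 1000/(18900/739) − 10 = 5500/189 in (≈ 29.101 in)
Ia = 0.2·(5500/189) = 1100/189 in ≈ 5.820 in

S = 5500/189 in ≈ 29.101 in; Ia = 1100/189 in ≈ 5.820 in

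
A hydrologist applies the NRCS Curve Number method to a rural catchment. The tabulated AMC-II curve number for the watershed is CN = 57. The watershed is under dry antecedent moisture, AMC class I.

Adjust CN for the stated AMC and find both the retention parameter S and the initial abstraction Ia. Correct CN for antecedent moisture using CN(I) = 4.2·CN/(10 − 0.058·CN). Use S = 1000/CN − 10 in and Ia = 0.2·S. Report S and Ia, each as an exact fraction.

CN(I) from CN(II)=57: (4.2·57)/(10 − 0.058·57) = 119700/3347 ≈ 35.763
Retention S: 1000/CN − 10 with CN=35.763 → S = 21500/1197 ≈ 17.962 in
Ia = 0.2S: 0.2·17.962 = 3.592 in (exactly 4300/1197)

S = 21500/1197 in ≈ 17.962 in; Ia = 4300/1197 in ≈ 3.592 in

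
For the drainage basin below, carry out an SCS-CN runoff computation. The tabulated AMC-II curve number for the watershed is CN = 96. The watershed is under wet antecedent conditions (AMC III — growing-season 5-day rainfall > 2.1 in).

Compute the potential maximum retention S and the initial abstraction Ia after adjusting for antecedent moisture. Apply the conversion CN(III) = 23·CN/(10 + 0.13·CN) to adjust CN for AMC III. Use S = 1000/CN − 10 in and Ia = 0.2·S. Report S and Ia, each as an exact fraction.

Wet (AMC III): CN(III) = 23·96/(10 + 0.13·96) = 2208/(562/25) = 27600/281 ≈ 98.221
S = 1000/(27600/281) − 10 = 25/138 in ≈ 0.181 in
Initial abstraction Ia = S/5 = (25/138)/5 = 5/138 ≈ 0.036 in

S = 25/138 in ≈ 0.181 in; Ia = 5/138 in ≈ 0.036 in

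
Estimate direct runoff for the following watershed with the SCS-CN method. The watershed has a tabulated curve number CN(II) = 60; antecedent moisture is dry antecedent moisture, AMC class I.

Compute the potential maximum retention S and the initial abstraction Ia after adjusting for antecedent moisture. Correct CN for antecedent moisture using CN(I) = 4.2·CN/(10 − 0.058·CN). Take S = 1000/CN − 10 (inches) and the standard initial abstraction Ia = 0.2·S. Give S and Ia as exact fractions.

S = 1000/63 in ≈ 15.873 in; Ia = 200/63 in ≈ 3.175 in

Dry (AMC I): CN(I) = 4.2·60/(10 − 0.058·60) = 252/(163/25) = 6300/163 ≈ 38.650
Retention S: 1000/CN − 10 with CN=38.650 → S = 1000/63 ≈ 15.873 in
Initial abstraction Ia = S/5 = (1000/63)/5 = 200/63 ≈ 3.175 in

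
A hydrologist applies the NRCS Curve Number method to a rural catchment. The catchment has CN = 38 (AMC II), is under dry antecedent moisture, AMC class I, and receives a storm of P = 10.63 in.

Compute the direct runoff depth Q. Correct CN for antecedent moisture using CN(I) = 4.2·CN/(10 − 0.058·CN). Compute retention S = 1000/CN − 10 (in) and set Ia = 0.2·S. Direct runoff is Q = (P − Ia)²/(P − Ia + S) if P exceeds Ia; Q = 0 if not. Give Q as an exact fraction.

Dry (AMC I): CN(I) = 4.2·38/(10 − 0.058·38) = (798/5)/(1949/250) = 39900/1949 ≈ 20.472
S = 1000/(39900/1949) − 10 = 15500/399 in ≈ 38.847 in
Ia = 0.2S: 0.2·38.847 = 7.769 in (exactly 3100/399)
Since P=10.630 > Ia=7.769: effective rainfall P−Ia = 114137/39900 in
Q: (114137/39900)² ÷ (1664137/39900) = 13027254769/66399066300 in (≈ 0.196 in)

Q = 13027254769/66399066300 in ≈ 0.196 in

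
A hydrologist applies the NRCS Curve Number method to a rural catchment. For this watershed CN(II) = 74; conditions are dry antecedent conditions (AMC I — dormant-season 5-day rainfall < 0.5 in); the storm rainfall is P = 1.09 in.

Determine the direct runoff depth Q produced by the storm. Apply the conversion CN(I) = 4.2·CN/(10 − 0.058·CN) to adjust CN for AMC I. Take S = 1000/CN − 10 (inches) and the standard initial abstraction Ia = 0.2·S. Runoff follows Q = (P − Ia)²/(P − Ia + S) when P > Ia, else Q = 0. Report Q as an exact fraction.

Q = 0 in ≈ 0.000 in

Adjust CN=74 to AMC I: 4.2·74/(10 − 0.058·74) → (1554/5) ÷ (1427/250) = 77700/1427 ≈ 54.450
Retention S: 1000/CN − 10 with CN=54.450 → S = 6500/777 ≈ 8.366 in
Initial abstraction Ia = S/5 = (6500/777)/5 = 1300/777 ≈ 1.673 in
P = 1.090 ≤ Ia = 1.673 in: entire storm abstracted, Q = 0.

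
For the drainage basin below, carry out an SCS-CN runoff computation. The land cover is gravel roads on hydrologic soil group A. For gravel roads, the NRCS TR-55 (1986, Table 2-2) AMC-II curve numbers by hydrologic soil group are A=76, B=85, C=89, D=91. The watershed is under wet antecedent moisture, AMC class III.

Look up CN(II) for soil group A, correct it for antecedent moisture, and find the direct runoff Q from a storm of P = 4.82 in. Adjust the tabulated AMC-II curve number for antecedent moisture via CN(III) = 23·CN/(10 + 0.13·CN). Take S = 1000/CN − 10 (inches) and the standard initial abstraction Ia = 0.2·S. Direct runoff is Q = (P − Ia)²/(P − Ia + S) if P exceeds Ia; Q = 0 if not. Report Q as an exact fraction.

NRCS table: gravel roads, soil group A → CN(II) = 76
Adjust CN=76 to AMC III: 23·76/(10 + 0.13·76) → 1748 ÷ (497/25) = 43700/497 ≈ 87.928
Max retention: S = 1000/(43700/497) − 10 = 600/437 in (≈ 1.373 in)
Initial abstraction Ia = S/5 = (600/437)/5 = 120/437 ≈ 0.275 in
Since P=4.820 > Ia=0.275: effective rainfall P−Ia = 99317/21850 in
Q: (99317/21850)² ÷ (129317/21850) = 9863866489/2825576450 in (≈ 3.491 in)

Q = 9863866489/2825576450 in ≈ 3.491 in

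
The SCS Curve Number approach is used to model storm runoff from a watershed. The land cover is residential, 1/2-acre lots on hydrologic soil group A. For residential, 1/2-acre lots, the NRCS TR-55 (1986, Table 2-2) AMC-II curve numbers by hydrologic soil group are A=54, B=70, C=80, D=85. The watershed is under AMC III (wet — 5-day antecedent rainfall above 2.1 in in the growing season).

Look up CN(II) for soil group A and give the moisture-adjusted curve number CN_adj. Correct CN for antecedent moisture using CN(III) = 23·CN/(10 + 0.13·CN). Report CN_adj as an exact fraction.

NRCS table: residential, 1/2-acre lots, soil group A → CN(II) = 54
Adjust CN=54 to AMC III: 23·54/(10 + 0.13·54) → 1242 ÷ (851/50) = 2700/37 ≈ 72.973

CN_adj = 2700/37 ≈ 72.973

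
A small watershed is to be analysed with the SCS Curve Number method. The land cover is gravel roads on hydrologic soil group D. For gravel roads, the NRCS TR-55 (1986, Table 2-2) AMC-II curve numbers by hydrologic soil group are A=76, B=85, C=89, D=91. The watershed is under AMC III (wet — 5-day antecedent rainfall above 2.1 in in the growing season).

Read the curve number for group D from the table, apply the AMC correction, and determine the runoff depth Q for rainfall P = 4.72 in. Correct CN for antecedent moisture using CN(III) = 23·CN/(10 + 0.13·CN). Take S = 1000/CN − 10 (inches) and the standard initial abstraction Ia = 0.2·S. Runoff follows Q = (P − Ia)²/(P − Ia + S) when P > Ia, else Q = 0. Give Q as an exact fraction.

Q = 29396820338/6932382275 in ≈ 4.241 in

NRCS table: gravel roads, soil group D → CN(II) = 91
CN(III) from CN(II)=91: (23·91)/(10 + 0.13·91) = 209300/2183 ≈ 95.877
S = 1000/(209300/2183) − 10 = 900/2093 in ≈ 0.430 in
Initial abstraction Ia = S/5 = (900/2093)/5 = 180/2093 ≈ 0.086 in
Excess rainfall: 4.720 − 0.086 = 4.634 in; P > Ia so Q > 0
Runoff Q = (P−Ia)²/(P−Ia+S) = (4.634)²/(4.634+0.430) = 29396820338/6932382275 ≈ 4.241 in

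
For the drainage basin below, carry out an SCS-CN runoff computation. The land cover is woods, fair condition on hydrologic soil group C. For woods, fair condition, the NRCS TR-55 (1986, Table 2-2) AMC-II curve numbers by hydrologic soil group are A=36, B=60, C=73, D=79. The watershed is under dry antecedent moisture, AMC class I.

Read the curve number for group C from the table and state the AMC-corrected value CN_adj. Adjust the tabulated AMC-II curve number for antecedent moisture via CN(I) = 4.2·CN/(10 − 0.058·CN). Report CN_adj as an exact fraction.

NRCS table: woods, fair condition, soil group C → CN(II) = 73
CN(I) from CN(II)=73: (4.2·73)/(10 − 0.058·73) = 51100/961 ≈ 53.174

CN_adj = 51100/961 ≈ 53.174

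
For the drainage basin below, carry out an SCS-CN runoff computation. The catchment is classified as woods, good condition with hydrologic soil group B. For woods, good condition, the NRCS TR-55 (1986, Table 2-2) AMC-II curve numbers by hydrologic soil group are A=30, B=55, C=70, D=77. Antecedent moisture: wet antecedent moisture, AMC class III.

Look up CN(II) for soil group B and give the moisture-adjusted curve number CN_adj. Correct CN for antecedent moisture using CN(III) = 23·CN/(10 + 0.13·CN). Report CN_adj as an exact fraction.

CN_adj = 25300/343 ≈ 73.761

NRCS table: woods, good condition, soil group B → CN(II) = 55
CN(III) from CN(II)=55: (23·55)/(10 + 0.13·55) = 25300/343 ≈ 73.761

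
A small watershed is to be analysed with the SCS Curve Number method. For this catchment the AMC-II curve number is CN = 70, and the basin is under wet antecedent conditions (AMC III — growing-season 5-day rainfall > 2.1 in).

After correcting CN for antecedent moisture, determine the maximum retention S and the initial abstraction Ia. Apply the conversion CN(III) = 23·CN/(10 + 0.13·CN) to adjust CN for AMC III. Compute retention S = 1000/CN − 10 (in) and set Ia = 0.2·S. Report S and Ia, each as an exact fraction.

S = 300/161 in ≈ 1.863 in; Ia = 60/161 in ≈ 0.373 in

Adjust CN=70 to AMC III: 23·70/(10 + 0.13·70) → 1610 ÷ (191/10) = 16100/191 ≈ 84.293
Retention S: 1000/CN − 10 with CN=84.293 → S = 300/161 ≈ 1.863 in
Ia = 0.2S: 0.2·1.863 = 0.373 in (exactly 60/161)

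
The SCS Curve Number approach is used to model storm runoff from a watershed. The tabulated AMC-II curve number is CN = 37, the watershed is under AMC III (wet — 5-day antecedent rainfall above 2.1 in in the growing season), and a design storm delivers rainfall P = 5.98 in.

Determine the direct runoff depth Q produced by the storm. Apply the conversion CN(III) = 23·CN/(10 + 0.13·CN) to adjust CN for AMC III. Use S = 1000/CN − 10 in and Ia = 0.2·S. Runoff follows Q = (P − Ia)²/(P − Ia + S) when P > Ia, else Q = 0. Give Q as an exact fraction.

Q = 36652719601/21549404950 in ≈ 1.701 in

Adjust CN=37 to AMC III: 23·37/(10 + 0.13·37) → 851 ÷ (1481/100) = 85100/1481 ≈ 57.461
Retention S: 1000/CN − 10 with CN=57.461 → S = 6300/851 ≈ 7.403 in
Initial abstraction Ia = S/5 = (6300/851)/5 = 1260/851 ≈ 1.481 in
Since P=5.980 > Ia=1.481: effective rainfall P−Ia = 191449/42550 in
Runoff Q = (P−Ia)²/(P−Ia+S) = (4.499)²/(4.499+7.403) = 36652719601/21549404950 ≈ 1.701 in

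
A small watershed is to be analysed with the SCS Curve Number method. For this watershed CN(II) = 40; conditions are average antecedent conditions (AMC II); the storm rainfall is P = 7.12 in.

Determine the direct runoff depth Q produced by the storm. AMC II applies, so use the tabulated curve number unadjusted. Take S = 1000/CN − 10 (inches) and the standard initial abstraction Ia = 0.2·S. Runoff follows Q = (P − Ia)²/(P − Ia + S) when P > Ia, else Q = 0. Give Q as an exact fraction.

Average conditions: CN = 40 (no AMC adjustment).
Max retention: S = 1000/40 − 10 = 15 in (≈ 15.000 in)
Ia = 0.2·15 = 3 in ≈ 3.000 in
Since P=7.120 > Ia=3.000: effective rainfall P−Ia = 103/25 in
Runoff Q = (P−Ia)²/(P−Ia+S) = (4.120)²/(4.120+15.000) = 10609/11950 ≈ 0.888 in

Q = 10609/11950 in ≈ 0.888 in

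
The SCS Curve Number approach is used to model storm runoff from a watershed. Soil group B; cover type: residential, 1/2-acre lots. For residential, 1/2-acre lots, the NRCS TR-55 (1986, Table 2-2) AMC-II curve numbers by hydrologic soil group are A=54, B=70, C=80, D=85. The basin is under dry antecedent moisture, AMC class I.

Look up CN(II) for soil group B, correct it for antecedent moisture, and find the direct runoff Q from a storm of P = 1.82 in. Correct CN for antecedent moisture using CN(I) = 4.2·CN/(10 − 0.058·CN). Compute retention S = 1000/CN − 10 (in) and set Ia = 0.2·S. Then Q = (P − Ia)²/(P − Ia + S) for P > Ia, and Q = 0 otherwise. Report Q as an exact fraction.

Q = 0 in ≈ 0.000 in

NRCS table: residential, 1/2-acre lots, soil group B → CN(II) = 70
Adjust CN=70 to AMC I: 4.2·70/(10 − 0.058·70) → 294 ÷ (297/50) = 4900/99 ≈ 49.495
Max retention: S = 1000/(4900/99) − 10 = 500/49 in (≈ 10.204 in)
Ia = 0.2S: 0.2·10.204 = 2.041 in (exactly 100/49)
P = 1.820 ≤ Ia = 2.041 in: entire storm abstracted, Q = 0.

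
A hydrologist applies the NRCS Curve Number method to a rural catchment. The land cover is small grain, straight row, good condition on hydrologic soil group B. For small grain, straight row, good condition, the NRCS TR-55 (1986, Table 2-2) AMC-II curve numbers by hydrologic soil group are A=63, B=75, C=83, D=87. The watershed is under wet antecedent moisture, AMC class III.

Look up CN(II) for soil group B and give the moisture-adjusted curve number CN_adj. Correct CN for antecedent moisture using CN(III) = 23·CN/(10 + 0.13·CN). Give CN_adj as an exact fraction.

CN_adj = 6900/79 ≈ 87.342

NRCS table: small grain, straight row, good condition, soil group B → CN(II) = 75
Wet (AMC III): CN(III) = 23·75/(10 + 0.13·75) = 1725/(79/4) = 6900/79 ≈ 87.342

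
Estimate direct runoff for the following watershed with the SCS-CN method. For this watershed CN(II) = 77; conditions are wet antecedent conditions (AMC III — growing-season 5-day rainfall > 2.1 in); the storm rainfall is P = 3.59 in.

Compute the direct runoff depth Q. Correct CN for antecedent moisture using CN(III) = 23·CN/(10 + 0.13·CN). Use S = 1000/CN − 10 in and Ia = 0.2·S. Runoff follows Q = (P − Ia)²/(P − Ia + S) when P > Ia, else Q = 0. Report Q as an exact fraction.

CN(III) from CN(II)=77: (23·77)/(10 + 0.13·77) = 7700/87 ≈ 88.506
S = 1000/(7700/87) − 10 = 100/77 in ≈ 1.299 in
Ia = 0.2S: 0.2·1.299 = 0.260 in (exactly 20/77)
Excess rainfall: 3.590 − 0.260 = 3.330 in; P > Ia so Q > 0
Runoff Q = (P−Ia)²/(P−Ia+S) = (3.330)²/(3.330+1.299) = 657563449/274451100 ≈ 2.396 in

Q = 657563449/274451100 in ≈ 2.396 in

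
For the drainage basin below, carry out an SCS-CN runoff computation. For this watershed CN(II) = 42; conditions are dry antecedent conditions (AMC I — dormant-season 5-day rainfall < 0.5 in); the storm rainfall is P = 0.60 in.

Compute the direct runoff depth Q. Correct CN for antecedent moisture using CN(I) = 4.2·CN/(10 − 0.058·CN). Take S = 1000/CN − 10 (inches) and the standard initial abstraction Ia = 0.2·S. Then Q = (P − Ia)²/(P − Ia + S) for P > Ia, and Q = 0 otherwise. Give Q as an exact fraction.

Dry (AMC I): CN(I) = 4.2·42/(10 − 0.058·42) = (882/5)/(1891/250) = 44100/1891 ≈ 23.321
S = 1000/(44100/1891) − 10 = 14500/441 in ≈ 32.880 in
Ia = 0.2S: 0.2·32.880 = 6.576 in (exactly 2900/441)
P = 0.600 ≤ Ia = 6.576 in: entire storm abstracted, Q = 0.

Q = 0 in ≈ 0.000 in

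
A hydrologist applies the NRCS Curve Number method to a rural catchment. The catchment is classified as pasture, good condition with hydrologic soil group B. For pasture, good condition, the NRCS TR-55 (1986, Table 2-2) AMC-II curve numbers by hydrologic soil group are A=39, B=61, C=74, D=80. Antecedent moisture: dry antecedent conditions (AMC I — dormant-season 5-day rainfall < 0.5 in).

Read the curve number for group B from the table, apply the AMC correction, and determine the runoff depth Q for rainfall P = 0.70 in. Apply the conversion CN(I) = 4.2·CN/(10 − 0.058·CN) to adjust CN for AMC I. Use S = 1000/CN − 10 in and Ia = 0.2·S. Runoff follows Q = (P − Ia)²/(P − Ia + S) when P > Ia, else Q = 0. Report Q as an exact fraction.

NRCS table: pasture, good condition, soil group B → CN(II) = 61
CN(I) from CN(II)=61: (4.2·61)/(10 − 0.058·61) = 42700/1077 ≈ 39.647
S = 1000/(42700/1077) − 10 = 6500/427 in ≈ 15.222 in
Ia = 0.2S: 0.2·15.222 = 3.044 in (exactly 1300/427)
P = 0.700 ≤ Ia = 3.044 in: entire storm abstracted, Q = 0.

Q = 0 in ≈ 0.000 in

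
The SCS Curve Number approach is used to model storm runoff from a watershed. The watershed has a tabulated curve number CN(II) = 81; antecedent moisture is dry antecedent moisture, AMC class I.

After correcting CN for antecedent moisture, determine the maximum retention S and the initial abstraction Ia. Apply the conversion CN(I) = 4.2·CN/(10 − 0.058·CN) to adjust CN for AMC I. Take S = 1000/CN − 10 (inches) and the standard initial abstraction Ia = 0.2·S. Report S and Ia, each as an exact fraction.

CN(I) from CN(II)=81: (4.2·81)/(10 − 0.058·81) = 170100/2651 ≈ 64.164
Retention S: 1000/CN − 10 with CN=64.164 → S = 9500/1701 ≈ 5.585 in
Initial abstraction Ia = S/5 = (9500/1701)/5 = 1900/1701 ≈ 1.117 in

S = 9500/1701 in ≈ 5.585 in; Ia = 1900/1701 in ≈ 1.117 in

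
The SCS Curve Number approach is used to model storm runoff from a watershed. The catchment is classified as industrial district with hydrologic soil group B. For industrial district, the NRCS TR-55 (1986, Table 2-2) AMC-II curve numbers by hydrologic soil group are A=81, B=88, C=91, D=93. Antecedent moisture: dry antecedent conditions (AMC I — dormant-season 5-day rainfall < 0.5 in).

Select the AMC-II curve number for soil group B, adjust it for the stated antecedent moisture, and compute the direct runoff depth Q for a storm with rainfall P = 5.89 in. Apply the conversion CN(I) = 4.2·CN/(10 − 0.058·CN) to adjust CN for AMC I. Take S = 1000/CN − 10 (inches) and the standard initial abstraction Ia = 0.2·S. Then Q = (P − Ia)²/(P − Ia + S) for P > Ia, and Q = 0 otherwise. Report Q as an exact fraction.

Q = 1628364609/503218100 in ≈ 3.236 in

NRCS table: industrial district, soil group B → CN(II) = 88
CN(I) from CN(II)=88: (4.2·88)/(10 − 0.058·88) = 3850/51 ≈ 75.490
Retention S: 1000/CN − 10 with CN=75.490 → S = 250/77 ≈ 3.247 in
Ia = 0.2S: 0.2·3.247 = 0.649 in (exactly 50/77)
Excess rainfall: 5.890 − 0.649 = 5.241 in; P > Ia so Q > 0
Runoff Q = (P−Ia)²/(P−Ia+S) = (5.241)²/(5.241+3.247) = 1628364609/503218100 ≈ 3.236 in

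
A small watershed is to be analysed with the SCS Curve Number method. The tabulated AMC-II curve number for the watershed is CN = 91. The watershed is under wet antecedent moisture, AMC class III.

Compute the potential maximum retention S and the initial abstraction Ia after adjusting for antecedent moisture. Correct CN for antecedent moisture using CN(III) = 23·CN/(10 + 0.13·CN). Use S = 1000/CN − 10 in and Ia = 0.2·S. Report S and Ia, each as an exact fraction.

Wet (AMC III): CN(III) = 23·91/(10 + 0.13·91) = 2093/(2183/100) = 209300/2183 ≈ 95.877
Max retention: S = 1000/(209300/2183) − 10 = 900/2093 in (≈ 0.430 in)
Initial abstraction Ia = S/5 = (900/2093)/5 = 180/2093 ≈ 0.086 in

S = 900/2093 in ≈ 0.430 in; Ia = 180/2093 in ≈ 0.086 in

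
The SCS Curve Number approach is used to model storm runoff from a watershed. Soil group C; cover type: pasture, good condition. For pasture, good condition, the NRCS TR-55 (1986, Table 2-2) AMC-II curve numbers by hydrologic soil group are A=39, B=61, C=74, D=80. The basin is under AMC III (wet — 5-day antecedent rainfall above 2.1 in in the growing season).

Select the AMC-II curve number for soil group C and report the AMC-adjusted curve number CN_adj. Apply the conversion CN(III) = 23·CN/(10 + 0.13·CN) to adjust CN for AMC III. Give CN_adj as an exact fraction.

NRCS table: pasture, good condition, soil group C → CN(II) = 74
Wet (AMC III): CN(III) = 23·74/(10 + 0.13·74) = 1702/(981/50) = 85100/981 ≈ 86.748

CN_adj = 85100/981 ≈ 86.748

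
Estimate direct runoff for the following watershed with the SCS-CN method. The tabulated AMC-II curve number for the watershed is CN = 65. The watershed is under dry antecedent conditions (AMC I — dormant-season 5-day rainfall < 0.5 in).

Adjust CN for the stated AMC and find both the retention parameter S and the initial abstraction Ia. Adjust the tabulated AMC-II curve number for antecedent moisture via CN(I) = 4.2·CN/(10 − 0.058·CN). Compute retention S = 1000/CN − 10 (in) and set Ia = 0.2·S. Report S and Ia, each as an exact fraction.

S = 500/39 in ≈ 12.821 in; Ia = 100/39 in ≈ 2.564 in

Adjust CN=65 to AMC I: 4.2·65/(10 − 0.058·65) → 273 ÷ (623/100) = 3900/89 ≈ 43.820
Max retention: S = 1000/(3900/89) − 10 = 500/39 in (≈ 12.821 in)
Ia = 0.2·(500/39) = 100/39 in ≈ 2.564 in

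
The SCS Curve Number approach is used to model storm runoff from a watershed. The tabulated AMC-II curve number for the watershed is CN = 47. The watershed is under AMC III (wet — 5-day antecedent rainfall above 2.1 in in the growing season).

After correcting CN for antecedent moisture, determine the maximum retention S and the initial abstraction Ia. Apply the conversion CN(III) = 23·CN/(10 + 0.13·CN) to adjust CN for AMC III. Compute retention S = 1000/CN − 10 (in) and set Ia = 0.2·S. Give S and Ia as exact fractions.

Adjust CN=47 to AMC III: 23·47/(10 + 0.13·47) → 1081 ÷ (1611/100) = 108100/1611 ≈ 67.101
Max retention: S = 1000/(108100/1611) − 10 = 5300/1081 in (≈ 4.903 in)
Ia = 0.2·(5300/1081) = 1060/1081 in ≈ 0.981 in

S = 5300/1081 in ≈ 4.903 in; Ia = 1060/1081 in ≈ 0.981 in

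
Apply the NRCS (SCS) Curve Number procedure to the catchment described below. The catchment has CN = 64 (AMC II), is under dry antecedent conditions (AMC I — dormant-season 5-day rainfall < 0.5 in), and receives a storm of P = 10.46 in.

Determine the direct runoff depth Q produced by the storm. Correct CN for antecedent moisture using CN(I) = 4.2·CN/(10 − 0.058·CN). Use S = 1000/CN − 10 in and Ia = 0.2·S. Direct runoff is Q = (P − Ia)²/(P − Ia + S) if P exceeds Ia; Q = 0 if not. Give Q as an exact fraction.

Dry (AMC I): CN(I) = 4.2·64/(10 − 0.058·64) = (1344/5)/(786/125) = 5600/131 ≈ 42.748
Retention S: 1000/CN − 10 with CN=42.748 → S = 375/28 ≈ 13.393 in
Initial abstraction Ia = S/5 = (375/28)/5 = 75/28 ≈ 2.679 in
Since P=10.460 > Ia=2.679: effective rainfall P−Ia = 5447/700 in
Runoff Q = (P−Ia)²/(P−Ia+S) = (7.781)²/(7.781+13.393) = 29669809/10375400 ≈ 2.860 in

Q = 29669809/10375400 in ≈ 2.860 in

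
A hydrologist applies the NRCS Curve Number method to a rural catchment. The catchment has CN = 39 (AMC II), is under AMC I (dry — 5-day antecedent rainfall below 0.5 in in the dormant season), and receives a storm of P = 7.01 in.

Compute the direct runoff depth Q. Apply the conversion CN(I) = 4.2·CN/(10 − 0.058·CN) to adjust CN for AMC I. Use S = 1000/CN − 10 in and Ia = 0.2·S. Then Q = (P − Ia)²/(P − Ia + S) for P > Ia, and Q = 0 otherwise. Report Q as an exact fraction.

CN(I) from CN(II)=39: (4.2·39)/(10 − 0.058·39) = 81900/3869 ≈ 21.168
Retention S: 1000/CN − 10 with CN=21.168 → S = 30500/819 ≈ 37.241 in
Ia = 0.2·(30500/819) = 6100/819 in ≈ 7.448 in
P = 7.010 ≤ Ia = 7.448 in: entire storm abstracted, Q = 0.

Q = 0 in ≈ 0.000 in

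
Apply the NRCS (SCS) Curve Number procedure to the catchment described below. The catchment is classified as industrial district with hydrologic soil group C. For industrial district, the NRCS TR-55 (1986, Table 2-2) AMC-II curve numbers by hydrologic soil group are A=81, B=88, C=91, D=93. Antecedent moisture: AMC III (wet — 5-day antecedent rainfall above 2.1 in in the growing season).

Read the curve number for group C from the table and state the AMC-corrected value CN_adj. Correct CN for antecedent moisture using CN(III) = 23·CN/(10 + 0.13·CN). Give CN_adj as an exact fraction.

NRCS table: industrial district, soil group C → CN(II) = 91
Adjust CN=91 to AMC III: 23·91/(10 + 0.13·91) → 2093 ÷ (2183/100) = 209300/2183 ≈ 95.877

CN_adj = 209300/2183 ≈ 95.877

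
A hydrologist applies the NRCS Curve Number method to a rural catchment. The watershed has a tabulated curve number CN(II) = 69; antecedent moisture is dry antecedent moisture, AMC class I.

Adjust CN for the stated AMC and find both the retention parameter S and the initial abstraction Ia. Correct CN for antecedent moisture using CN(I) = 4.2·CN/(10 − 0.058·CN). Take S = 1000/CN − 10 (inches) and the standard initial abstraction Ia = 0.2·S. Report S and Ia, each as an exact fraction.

S = 15500/1449 in ≈ 10.697 in; Ia = 3100/1449 in ≈ 2.139 in

Adjust CN=69 to AMC I: 4.2·69/(10 − 0.058·69) → (1449/5) ÷ (2999/500) = 144900/2999 ≈ 48.316
Retention S: 1000/CN − 10 with CN=48.316 → S = 15500/1449 ≈ 10.697 in
Ia = 0.2·(15500/1449) = 3100/1449 in ≈ 2.139 in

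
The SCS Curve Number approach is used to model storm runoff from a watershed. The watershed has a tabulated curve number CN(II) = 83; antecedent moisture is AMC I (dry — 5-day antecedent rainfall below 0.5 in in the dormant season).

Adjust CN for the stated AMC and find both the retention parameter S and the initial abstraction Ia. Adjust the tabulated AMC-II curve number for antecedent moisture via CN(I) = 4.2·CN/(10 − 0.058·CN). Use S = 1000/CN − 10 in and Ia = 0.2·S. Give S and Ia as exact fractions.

CN(I) from CN(II)=83: (4.2·83)/(10 − 0.058·83) = 174300/2593 ≈ 67.219
S = 1000/(174300/2593) − 10 = 8500/1743 in ≈ 4.877 in
Ia = 0.2·(8500/1743) = 1700/1743 in ≈ 0.975 in

S = 8500/1743 in ≈ 4.877 in; Ia = 1700/1743 in ≈ 0.975 in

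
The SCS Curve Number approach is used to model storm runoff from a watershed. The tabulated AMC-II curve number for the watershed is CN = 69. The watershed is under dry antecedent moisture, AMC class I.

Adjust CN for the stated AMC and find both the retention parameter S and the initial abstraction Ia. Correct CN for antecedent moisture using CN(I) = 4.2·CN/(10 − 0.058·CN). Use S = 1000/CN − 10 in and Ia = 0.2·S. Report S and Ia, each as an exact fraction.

S = 15500/1449 in ≈ 10.697 in; Ia = 3100/1449 in ≈ 2.139 in

Adjust CN=69 to AMC I: 4.2·69/(10 − 0.058·69) → (1449/5) ÷ (2999/500) = 144900/2999 ≈ 48.316
S = 1000/(144900/2999) − 10 = 15500/1449 in ≈ 10.697 in
Ia = 0.2S: 0.2·10.697 = 2.139 in (exactly 3100/1449)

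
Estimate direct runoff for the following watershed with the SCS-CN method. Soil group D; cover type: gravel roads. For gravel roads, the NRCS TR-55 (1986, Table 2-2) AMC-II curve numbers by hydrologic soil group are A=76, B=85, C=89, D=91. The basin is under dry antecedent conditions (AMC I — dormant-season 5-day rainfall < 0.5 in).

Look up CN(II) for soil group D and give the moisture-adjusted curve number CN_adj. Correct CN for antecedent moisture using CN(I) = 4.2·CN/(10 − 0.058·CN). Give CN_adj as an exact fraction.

CN_adj = 63700/787 ≈ 80.940

NRCS table: gravel roads, soil group D → CN(II) = 91
Adjust CN=91 to AMC I: 4.2·91/(10 − 0.058·91) → (1911/5) ÷ (2361/500) = 63700/787 ≈ 80.940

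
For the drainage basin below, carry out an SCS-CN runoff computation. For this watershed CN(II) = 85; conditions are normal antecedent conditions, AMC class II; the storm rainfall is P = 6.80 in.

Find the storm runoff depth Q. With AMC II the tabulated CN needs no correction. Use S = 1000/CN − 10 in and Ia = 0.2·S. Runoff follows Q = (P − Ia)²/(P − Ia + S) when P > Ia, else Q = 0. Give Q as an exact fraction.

Q = 150152/29665 in ≈ 5.062 in

CN(II) = 85; AMC II needs no correction.
Max retention: S = 1000/85 − 10 = 30/17 in (≈ 1.765 in)
Initial abstraction Ia = S/5 = (30/17)/5 = 6/17 ≈ 0.353 in
Since P=6.800 > Ia=0.353: effective rainfall P−Ia = 548/85 in
Q = (548/85)²/((548/85) + 30/17) = (300304/7225)/(698/85) = 150152/29665 in ≈ 5.062 in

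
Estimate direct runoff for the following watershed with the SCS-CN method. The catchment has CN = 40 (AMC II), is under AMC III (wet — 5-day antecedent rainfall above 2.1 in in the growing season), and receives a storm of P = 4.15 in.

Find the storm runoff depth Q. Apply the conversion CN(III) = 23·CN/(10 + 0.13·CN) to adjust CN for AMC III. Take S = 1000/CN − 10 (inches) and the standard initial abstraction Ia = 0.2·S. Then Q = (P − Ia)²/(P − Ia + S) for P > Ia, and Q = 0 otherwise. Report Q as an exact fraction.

CN(III) from CN(II)=40: (23·40)/(10 + 0.13·40) = 1150/19 ≈ 60.526
Max retention: S = 1000/(1150/19) − 10 = 150/23 in (≈ 6.522 in)
Ia = 0.2·(150/23) = 30/23 in ≈ 1.304 in
Excess rainfall: 4.150 − 1.304 = 2.846 in; P > Ia so Q > 0
Runoff Q = (P−Ia)²/(P−Ia+S) = (2.846)²/(2.846+6.522) = 1713481/1982140 ≈ 0.864 in

Q = 1713481/1982140 in ≈ 0.864 in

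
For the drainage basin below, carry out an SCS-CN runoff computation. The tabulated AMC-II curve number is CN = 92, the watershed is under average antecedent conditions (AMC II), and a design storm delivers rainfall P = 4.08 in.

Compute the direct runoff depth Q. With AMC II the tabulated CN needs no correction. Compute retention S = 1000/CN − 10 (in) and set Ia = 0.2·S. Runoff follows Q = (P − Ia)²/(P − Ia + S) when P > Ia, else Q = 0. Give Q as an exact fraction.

CN(II) = 92; AMC II needs no correction.
Max retention: S = 1000/92 − 10 = 20/23 in (≈ 0.870 in)
Ia = 0.2·(20/23) = 4/23 in ≈ 0.174 in
Excess rainfall: 4.080 − 0.174 = 3.906 in; P > Ia so Q > 0
Q = (2246/575)²/((2246/575) + 20/23) = (5044516/330625)/(2746/575) = 2522258/789475 in ≈ 3.195 in

Q = 2522258/789475 in ≈ 3.195 in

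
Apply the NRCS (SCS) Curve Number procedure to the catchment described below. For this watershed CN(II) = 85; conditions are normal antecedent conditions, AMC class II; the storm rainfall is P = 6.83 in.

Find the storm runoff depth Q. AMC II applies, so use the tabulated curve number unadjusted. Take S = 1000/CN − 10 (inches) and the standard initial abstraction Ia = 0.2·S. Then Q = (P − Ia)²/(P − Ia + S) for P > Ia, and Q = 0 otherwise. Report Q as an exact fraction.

Q = 121242121/23818700 in ≈ 5.090 in

CN(II) = 85; AMC II needs no correction.
S = 1000/85 − 10 = 30/17 in ≈ 1.765 in
Initial abstraction Ia = S/5 = (30/17)/5 = 6/17 ≈ 0.353 in
Since P=6.830 > Ia=0.353: effective rainfall P−Ia = 11011/1700 in
Runoff Q = (P−Ia)²/(P−Ia+S) = (6.477)²/(6.477+1.765) = 121242121/23818700 ≈ 5.090 in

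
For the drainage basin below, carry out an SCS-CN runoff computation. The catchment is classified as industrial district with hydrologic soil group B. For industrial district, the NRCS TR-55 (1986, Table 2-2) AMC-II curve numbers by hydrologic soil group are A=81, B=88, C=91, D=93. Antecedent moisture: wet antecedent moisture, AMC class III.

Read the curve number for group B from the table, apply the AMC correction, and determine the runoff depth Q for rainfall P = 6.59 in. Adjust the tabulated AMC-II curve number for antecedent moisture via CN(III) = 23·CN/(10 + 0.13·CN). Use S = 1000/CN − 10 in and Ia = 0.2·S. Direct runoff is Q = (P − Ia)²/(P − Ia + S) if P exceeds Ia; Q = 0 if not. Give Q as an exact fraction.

Q = 26806530529/4521793100 in ≈ 5.928 in

NRCS table: industrial district, soil group B → CN(II) = 88
Adjust CN=88 to AMC III: 23·88/(10 + 0.13·88) → 2024 ÷ (536/25) = 6325/67 ≈ 94.403
S = 1000/(6325/67) − 10 = 150/253 in ≈ 0.593 in
Ia = 0.2·(150/253) = 30/253 in ≈ 0.119 in
Since P=6.590 > Ia=0.119: effective rainfall P−Ia = 163727/25300 in
Q = (163727/25300)²/((163727/25300) + 150/253) = (26806530529/640090000)/(178727/25300) = 26806530529/4521793100 in ≈ 5.928 in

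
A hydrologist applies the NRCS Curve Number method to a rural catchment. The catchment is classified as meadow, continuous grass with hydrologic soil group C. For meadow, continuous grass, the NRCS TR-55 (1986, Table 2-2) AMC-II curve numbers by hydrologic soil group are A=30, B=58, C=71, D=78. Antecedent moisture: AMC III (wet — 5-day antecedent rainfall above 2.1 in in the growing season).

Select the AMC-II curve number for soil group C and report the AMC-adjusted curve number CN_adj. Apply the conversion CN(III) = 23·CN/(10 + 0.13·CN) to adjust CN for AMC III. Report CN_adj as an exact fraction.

CN_adj = 163300/1923 ≈ 84.919

NRCS table: meadow, continuous grass, soil group C → CN(II) = 71
Adjust CN=71 to AMC III: 23·71/(10 + 0.13·71) → 1633 ÷ (1923/100) = 163300/1923 ≈ 84.919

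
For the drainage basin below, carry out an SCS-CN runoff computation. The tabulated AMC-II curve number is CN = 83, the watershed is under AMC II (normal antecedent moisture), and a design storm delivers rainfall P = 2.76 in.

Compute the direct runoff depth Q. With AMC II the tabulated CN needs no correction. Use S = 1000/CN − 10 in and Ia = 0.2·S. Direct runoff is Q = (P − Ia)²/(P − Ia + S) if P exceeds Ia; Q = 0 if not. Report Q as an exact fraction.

Q = 23785129/18938525 in ≈ 1.256 in

CN(II) = 83; AMC II needs no correction.
Max retention: S = 1000/83 − 10 = 170/83 in (≈ 2.048 in)
Initial abstraction Ia = S/5 = (170/83)/5 = 34/83 ≈ 0.410 in
Excess rainfall: 2.760 − 0.410 = 2.350 in; P > Ia so Q > 0
Q: (4877/2075)² ÷ (9127/2075) = 23785129/18938525 in (≈ 1.256 in)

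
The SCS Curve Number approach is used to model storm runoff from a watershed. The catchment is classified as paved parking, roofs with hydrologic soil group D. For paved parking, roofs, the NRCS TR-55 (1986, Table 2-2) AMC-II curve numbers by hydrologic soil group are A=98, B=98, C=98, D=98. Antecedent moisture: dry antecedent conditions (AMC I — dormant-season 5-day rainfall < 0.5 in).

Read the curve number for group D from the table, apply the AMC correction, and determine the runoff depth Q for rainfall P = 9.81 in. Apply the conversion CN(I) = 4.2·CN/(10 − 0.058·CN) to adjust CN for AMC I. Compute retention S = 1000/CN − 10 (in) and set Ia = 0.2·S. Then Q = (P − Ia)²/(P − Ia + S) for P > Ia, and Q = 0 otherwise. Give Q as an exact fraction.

NRCS table: paved parking, roofs, soil group D → CN(II) = 98
CN(I) from CN(II)=98: (4.2·98)/(10 − 0.058·98) = 102900/1079 ≈ 95.366
Max retention: S = 1000/(102900/1079) − 10 = 500/1029 in (≈ 0.486 in)
Ia = 0.2·(500/1029) = 100/1029 in ≈ 0.097 in
P − Ia = 9.810 − 0.097 = 999449/102900 ≈ 9.713 in (> 0, runoff occurs)
Q = (999449/102900)²/((999449/102900) + 500/1029) = (998898303601/10588410000)/(1049449/102900) = 998898303601/107988302100 in ≈ 9.250 in

Q = 998898303601/107988302100 in ≈ 9.250 in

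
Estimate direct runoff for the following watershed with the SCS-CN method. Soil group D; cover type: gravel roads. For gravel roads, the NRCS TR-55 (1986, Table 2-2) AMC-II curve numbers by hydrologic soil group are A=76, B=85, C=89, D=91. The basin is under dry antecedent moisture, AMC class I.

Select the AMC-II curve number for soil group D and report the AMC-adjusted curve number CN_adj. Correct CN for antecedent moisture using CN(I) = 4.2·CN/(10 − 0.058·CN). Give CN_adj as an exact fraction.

NRCS table: gravel roads, soil group D → CN(II) = 91
Dry (AMC I): CN(I) = 4.2·91/(10 − 0.058·91) = (1911/5)/(2361/500) = 63700/787 ≈ 80.940

CN_adj = 63700/787 ≈ 80.940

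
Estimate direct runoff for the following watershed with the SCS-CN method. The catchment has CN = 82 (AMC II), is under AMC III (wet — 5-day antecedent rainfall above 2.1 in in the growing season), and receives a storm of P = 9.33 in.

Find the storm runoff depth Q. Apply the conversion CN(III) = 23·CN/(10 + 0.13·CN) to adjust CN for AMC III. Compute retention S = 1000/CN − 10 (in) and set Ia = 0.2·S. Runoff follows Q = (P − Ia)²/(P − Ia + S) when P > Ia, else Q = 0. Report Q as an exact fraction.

Q = 247577329587/29918843900 in ≈ 8.275 in

Wet (AMC III): CN(III) = 23·82/(10 + 0.13·82) = 1886/(1033/50) = 94300/1033 ≈ 91.288
Max retention: S = 1000/(94300/1033) − 10 = 900/943 in (≈ 0.954 in)
Initial abstraction Ia = S/5 = (900/943)/5 = 180/943 ≈ 0.191 in
Excess rainfall: 9.330 − 0.191 = 9.139 in; P > Ia so Q > 0
Q: (861819/94300)² ÷ (951819/94300) = 247577329587/29918843900 in (≈ 8.275 in)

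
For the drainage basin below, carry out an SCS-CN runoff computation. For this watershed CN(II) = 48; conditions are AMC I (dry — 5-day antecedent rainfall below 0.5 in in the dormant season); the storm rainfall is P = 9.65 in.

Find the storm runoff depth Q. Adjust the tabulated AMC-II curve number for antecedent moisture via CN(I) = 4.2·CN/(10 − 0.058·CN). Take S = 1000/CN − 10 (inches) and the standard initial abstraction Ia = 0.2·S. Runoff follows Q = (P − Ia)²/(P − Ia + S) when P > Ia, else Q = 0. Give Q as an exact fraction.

CN(I) from CN(II)=48: (4.2·48)/(10 − 0.058·48) = 12600/451 ≈ 27.938
S = 1000/(12600/451) − 10 = 1625/63 in ≈ 25.794 in
Ia = 0.2S: 0.2·25.794 = 5.159 in (exactly 325/63)
P − Ia = 9.650 − 5.159 = 5659/1260 ≈ 4.491 in (> 0, runoff occurs)
Q: (5659/1260)² ÷ (38159/1260) = 32024281/48080340 in (≈ 0.666 in)

Q = 32024281/48080340 in ≈ 0.666 in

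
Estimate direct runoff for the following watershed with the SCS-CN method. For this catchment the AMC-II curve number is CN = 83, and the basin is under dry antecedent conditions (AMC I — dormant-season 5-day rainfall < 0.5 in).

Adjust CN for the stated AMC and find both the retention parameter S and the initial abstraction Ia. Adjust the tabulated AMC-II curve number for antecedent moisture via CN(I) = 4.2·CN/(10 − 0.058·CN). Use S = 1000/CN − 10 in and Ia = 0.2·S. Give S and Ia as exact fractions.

Adjust CN=83 to AMC I: 4.2·83/(10 − 0.058·83) → (1743/5) ÷ (2593/500) = 174300/2593 ≈ 67.219
Retention S: 1000/CN − 10 with CN=67.219 → S = 8500/1743 ≈ 4.877 in
Ia = 0.2S: 0.2·4.877 = 0.975 in (exactly 1700/1743)

S = 8500/1743 in ≈ 4.877 in; Ia = 1700/1743 in ≈ 0.975 in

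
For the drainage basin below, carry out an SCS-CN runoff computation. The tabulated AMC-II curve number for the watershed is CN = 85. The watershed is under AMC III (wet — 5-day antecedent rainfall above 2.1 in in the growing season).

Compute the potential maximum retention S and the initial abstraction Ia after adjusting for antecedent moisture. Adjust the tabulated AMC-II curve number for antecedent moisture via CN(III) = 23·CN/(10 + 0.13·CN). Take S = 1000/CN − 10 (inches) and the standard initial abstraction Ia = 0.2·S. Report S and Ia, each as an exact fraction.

Adjust CN=85 to AMC III: 23·85/(10 + 0.13·85) → 1955 ÷ (421/20) = 39100/421 ≈ 92.874
Max retention: S = 1000/(39100/421) − 10 = 300/391 in (≈ 0.767 in)
Ia = 0.2S: 0.2·0.767 = 0.153 in (exactly 60/391)

S = 300/391 in ≈ 0.767 in; Ia = 60/391 in ≈ 0.153 in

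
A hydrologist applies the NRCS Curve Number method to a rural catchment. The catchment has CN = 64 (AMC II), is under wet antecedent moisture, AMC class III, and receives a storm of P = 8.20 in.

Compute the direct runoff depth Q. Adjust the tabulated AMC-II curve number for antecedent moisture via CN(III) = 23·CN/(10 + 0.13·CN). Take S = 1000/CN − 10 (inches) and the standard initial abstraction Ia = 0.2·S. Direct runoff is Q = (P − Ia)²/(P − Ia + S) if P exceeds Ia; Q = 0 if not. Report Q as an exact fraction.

CN(III) from CN(II)=64: (23·64)/(10 + 0.13·64) = 18400/229 ≈ 80.349
Retention S: 1000/CN − 10 with CN=80.349 → S = 225/92 ≈ 2.446 in
Ia = 0.2S: 0.2·2.446 = 0.489 in (exactly 45/92)
Excess rainfall: 8.200 − 0.489 = 7.711 in; P > Ia so Q > 0
Runoff Q = (P−Ia)²/(P−Ia+S) = (7.711)²/(7.711+2.446) = 12581209/2149120 ≈ 5.854 in

Q = 12581209/2149120 in ≈ 5.854 in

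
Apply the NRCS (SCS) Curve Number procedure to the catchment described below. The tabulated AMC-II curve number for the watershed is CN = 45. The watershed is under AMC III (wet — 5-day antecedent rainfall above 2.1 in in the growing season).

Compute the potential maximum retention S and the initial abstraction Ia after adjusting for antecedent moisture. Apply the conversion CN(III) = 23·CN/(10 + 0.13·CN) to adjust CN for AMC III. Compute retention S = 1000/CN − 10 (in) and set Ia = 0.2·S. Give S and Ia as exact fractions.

Wet (AMC III): CN(III) = 23·45/(10 + 0.13·45) = 1035/(317/20) = 20700/317 ≈ 65.300
Max retention: S = 1000/(20700/317) − 10 = 1100/207 in (≈ 5.314 in)
Ia = 0.2S: 0.2·5.314 = 1.063 in (exactly 220/207)

S = 1100/207 in ≈ 5.314 in; Ia = 220/207 in ≈ 1.063 in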